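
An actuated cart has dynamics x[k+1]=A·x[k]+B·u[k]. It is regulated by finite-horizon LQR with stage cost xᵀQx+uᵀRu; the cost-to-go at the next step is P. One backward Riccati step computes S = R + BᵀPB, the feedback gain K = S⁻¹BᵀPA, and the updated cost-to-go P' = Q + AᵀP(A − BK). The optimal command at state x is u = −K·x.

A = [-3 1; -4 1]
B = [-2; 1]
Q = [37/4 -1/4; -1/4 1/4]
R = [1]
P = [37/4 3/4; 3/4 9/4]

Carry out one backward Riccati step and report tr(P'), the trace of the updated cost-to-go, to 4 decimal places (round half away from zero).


BᵀP = [-17.7500 0.7500]
S = R + BᵀPB = [1] + [36.2500] = [37.2500]
BᵀPA = [50.2500 -17.0000]
K = S⁻¹·BᵀPA = [1.3490 -0.4564]
A−BK = [-0.3020 0.0872; -5.3490 1.4564]
AᵀP(A−BK) = [69.4631 -19.0671; -19.0671 5.2416]
P' = Q + AᵀP(A−BK) = [78.7131 -19.3171; -19.3171 5.4916]
tr(P') = 84.2047

84.2047


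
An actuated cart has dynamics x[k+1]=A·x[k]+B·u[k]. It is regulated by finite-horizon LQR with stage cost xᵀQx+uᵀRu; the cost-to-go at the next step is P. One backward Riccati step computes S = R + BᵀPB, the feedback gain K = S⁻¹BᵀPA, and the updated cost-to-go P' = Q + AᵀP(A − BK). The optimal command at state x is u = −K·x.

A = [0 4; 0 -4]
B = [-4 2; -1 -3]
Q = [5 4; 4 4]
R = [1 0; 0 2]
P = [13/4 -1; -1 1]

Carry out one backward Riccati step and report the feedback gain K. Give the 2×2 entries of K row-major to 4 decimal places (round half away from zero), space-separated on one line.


BᵀP = [-12.0000 3.0000; 9.5000 -5.0000]
S = R + BᵀPB = [1 0; 0 2] + [45.0000 -33.0000; -33.0000 34.0000] = [46.0000 -33.0000; -33.0000 36.0000]
BᵀPA = [0.0000 -60.0000; 0.0000 58.0000]
K = S⁻¹·BᵀPA = [0.0000 -0.4339; 0.0000 1.2134]
A−BK = [0.0000 -0.1623; 0.0000 -0.7937]
AᵀP(A−BK) = [0.0000 0.0000; 0.0000 3.5908]
P' = Q + AᵀP(A−BK) = [5.0000 4.0000; 4.0000 7.5908]
tr(P') = 12.5908

0.0000 -0.4339 0.0000 1.2134


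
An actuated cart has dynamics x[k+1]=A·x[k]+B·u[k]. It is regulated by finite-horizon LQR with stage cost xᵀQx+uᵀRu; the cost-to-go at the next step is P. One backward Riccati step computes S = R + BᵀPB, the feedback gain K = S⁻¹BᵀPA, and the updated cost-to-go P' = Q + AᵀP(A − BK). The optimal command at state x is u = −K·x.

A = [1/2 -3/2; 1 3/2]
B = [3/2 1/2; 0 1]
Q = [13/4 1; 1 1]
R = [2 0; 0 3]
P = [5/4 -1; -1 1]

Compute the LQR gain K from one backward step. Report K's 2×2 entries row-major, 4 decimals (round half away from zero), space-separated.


-0.1080 -1.0260 0.0760 0.2220

BᵀP = [1.8750 -1.5000; -0.3750 0.5000]
S = R + BᵀPB = [2 0; 0 3] + [2.8125 -0.5625; -0.5625 0.3125] = [4.8125 -0.5625; -0.5625 3.3125]
BᵀPA = [-0.5625 -5.0625; 0.3125 1.3125]
K = S⁻¹·BᵀPA = [-0.1080 -1.0260; 0.0760 0.2220]
A−BK = [0.6240 -0.0720; 0.9240 1.2780]
AᵀP(A−BK) = [0.2280 0.6660; 0.6660 4.0770]
P' = Q + AᵀP(A−BK) = [3.4780 1.6660; 1.6660 5.0770]
tr(P') = 8.5550


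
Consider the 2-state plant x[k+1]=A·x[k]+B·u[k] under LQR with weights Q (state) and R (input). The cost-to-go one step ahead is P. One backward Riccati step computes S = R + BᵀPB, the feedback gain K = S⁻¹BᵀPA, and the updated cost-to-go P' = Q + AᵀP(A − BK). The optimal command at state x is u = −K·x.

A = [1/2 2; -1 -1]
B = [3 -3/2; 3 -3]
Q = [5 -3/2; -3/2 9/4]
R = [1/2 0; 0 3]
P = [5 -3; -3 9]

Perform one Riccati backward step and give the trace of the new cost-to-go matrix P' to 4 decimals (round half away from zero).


BᵀP = [6.0000 18.0000; 1.5000 -22.5000]
S = R + BᵀPB = [1/2 0; 0 3] + [72.0000 -63.0000; -63.0000 65.2500] = [72.5000 -63.0000; -63.0000 68.2500]
BᵀPA = [-15.0000 -6.0000; 23.2500 25.5000]
K = S⁻¹·BᵀPA = [0.4504 1.2225; 0.7564 1.5021]
A−BK = [0.2834 0.5856; -0.0820 -0.1612]
AᵀP(A−BK) = [2.4194 4.9138; 4.9138 10.0314]
P' = Q + AᵀP(A−BK) = [7.4194 3.4138; 3.4138 12.2814]
tr(P') = 19.7008

19.7008


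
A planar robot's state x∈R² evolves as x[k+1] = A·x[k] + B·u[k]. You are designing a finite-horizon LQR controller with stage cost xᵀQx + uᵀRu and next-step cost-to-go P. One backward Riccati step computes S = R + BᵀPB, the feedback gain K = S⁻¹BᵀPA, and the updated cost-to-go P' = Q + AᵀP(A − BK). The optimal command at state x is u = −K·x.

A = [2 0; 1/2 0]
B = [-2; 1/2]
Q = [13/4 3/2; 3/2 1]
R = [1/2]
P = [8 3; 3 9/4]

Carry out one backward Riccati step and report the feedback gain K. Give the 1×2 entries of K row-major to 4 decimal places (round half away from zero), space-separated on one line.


-1.1617 0.0000

BᵀP = [-14.5000 -4.8750]
S = R + BᵀPB = [1/2] + [26.5625] = [27.0625]
BᵀPA = [-31.4375 0.0000]
K = S⁻¹·BᵀPA = [-1.1617 0.0000]
A−BK = [-0.3233 0.0000; 1.0808 0.0000]
AᵀP(A−BK) = [2.0427 0.0000; 0.0000 0.0000]
P' = Q + AᵀP(A−BK) = [5.2927 1.5000; 1.5000 1.0000]
tr(P') = 6.2927


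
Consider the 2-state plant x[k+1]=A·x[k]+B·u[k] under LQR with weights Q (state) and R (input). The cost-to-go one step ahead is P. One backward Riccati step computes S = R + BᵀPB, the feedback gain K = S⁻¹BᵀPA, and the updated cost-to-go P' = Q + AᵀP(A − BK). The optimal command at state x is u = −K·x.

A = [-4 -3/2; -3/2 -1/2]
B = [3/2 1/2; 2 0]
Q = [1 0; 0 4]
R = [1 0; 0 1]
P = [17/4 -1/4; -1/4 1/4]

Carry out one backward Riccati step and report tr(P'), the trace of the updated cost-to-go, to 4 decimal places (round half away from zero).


BᵀP = [5.8750 0.1250; 2.1250 -0.1250]
S = R + BᵀPB = [1 0; 0 1] + [9.0625 2.9375; 2.9375 1.0625] = [10.0625 2.9375; 2.9375 2.0625]
BᵀPA = [-23.6875 -8.8750; -8.3125 -3.1250]
K = S⁻¹·BᵀPA = [-2.0155 -0.7526; -1.1598 -0.4433]
A−BK = [-0.3969 -0.1495; 2.5309 1.0052]
AᵀP(A−BK) = [8.1804 3.1134; 3.1134 1.1856]
P' = Q + AᵀP(A−BK) = [9.1804 3.1134; 3.1134 5.1856]
tr(P') = 14.3660

14.3660


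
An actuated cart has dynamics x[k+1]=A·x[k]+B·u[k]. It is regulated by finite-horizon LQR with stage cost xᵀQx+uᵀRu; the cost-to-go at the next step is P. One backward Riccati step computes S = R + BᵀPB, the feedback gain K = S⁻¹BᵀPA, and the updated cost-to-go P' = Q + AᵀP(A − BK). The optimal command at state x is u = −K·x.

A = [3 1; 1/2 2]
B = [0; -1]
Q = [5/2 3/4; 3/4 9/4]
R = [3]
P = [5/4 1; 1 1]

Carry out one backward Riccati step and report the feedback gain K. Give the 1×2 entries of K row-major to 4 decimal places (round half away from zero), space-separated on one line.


BᵀP = [-1.0000 -1.0000]
S = R + BᵀPB = [3] + [1.0000] = [4.0000]
BᵀPA = [-3.5000 -3.0000]
K = S⁻¹·BᵀPA = [-0.8750 -0.7500]
A−BK = [3.0000 1.0000; -0.3750 1.2500]
AᵀP(A−BK) = [11.4375 8.6250; 8.6250 7.0000]
P' = Q + AᵀP(A−BK) = [13.9375 9.3750; 9.3750 9.2500]
tr(P') = 23.1875

-0.8750 -0.7500


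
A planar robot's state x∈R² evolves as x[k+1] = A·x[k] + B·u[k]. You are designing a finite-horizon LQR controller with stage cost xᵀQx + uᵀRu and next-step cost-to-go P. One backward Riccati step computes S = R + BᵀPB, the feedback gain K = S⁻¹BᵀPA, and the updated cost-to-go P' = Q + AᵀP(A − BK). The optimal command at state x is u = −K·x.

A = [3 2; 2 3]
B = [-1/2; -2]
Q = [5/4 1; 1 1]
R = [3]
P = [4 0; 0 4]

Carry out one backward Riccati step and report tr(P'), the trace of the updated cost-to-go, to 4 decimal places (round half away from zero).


BᵀP = [-2.0000 -8.0000]
S = R + BᵀPB = [3] + [17.0000] = [20.0000]
BᵀPA = [-22.0000 -28.0000]
K = S⁻¹·BᵀPA = [-1.1000 -1.4000]
A−BK = [2.4500 1.3000; -0.2000 0.2000]
AᵀP(A−BK) = [27.8000 17.2000; 17.2000 12.8000]
P' = Q + AᵀP(A−BK) = [29.0500 18.2000; 18.2000 13.8000]
tr(P') = 42.8500

42.8500


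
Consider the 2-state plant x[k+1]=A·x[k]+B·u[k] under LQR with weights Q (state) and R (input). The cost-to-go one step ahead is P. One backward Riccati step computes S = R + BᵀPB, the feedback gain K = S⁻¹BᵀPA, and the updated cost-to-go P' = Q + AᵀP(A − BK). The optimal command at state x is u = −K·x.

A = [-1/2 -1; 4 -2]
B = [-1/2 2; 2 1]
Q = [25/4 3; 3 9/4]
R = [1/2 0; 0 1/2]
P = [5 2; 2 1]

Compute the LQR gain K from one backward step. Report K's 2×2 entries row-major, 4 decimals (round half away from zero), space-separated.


BᵀP = [1.5000 1.0000; 12.0000 5.0000]
S = R + BᵀPB = [1/2 0; 0 1/2] + [1.2500 4.0000; 4.0000 29.0000] = [1.7500 4.0000; 4.0000 29.5000]
BᵀPA = [3.2500 -3.5000; 14.0000 -22.0000]
K = S⁻¹·BᵀPA = [1.1193 -0.4281; 0.3228 -0.6877]
A−BK = [-0.5860 0.1614; 1.4386 -0.4561]
AᵀP(A−BK) = [1.0930 -0.4807; -0.4807 0.3719]
P' = Q + AᵀP(A−BK) = [7.3430 2.5193; 2.5193 2.6219]
tr(P') = 9.9649

1.1193 -0.4281 0.3228 -0.6877


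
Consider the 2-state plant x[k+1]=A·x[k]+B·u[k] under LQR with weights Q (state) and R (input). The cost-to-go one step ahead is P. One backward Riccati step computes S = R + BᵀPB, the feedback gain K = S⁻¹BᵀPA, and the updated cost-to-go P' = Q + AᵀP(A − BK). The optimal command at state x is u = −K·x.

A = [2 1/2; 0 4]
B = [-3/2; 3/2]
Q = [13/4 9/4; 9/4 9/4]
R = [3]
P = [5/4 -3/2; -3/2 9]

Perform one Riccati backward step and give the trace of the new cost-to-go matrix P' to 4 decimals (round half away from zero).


BᵀP = [-4.1250 15.7500]
S = R + BᵀPB = [3] + [29.8125] = [32.8125]
BᵀPA = [-8.2500 60.9375]
K = S⁻¹·BᵀPA = [-0.2514 1.8571]
A−BK = [1.6229 3.2857; 0.3771 1.2143]
AᵀP(A−BK) = [2.9257 4.5714; 4.5714 25.1429]
P' = Q + AᵀP(A−BK) = [6.1757 6.8214; 6.8214 27.3929]
tr(P') = 33.5686

33.5686


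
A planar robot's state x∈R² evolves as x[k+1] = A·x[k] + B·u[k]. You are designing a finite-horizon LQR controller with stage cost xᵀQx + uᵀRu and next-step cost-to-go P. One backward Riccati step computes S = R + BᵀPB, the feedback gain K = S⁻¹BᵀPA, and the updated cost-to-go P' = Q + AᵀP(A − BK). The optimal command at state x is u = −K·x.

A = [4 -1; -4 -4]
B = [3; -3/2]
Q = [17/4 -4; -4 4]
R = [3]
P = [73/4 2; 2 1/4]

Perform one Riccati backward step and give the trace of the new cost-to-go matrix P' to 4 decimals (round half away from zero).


BᵀP = [51.7500 5.6250]
S = R + BᵀPB = [3] + [146.8125] = [149.8125]
BᵀPA = [184.5000 -74.2500]
K = S⁻¹·BᵀPA = [1.2315 -0.4956]
A−BK = [0.3054 0.4869; -2.1527 -4.7434]
AᵀP(A−BK) = [4.7810 -1.5582; -1.5582 1.4503]
P' = Q + AᵀP(A−BK) = [9.0310 -5.5582; -5.5582 5.4503]
tr(P') = 14.4812

14.4812


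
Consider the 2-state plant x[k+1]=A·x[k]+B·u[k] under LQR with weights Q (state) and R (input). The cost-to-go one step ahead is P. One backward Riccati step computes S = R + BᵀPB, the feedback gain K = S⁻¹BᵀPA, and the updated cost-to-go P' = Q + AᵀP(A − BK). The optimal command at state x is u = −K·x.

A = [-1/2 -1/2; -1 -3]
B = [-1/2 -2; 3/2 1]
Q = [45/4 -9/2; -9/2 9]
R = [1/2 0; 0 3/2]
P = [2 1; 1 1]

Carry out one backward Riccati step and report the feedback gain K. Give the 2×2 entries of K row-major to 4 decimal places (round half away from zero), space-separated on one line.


-0.7143 -1.8571 0.3846 0.6923

BᵀP = [0.5000 1.0000; -3.0000 -1.0000]
S = R + BᵀPB = [1/2 0; 0 3/2] + [1.2500 0.0000; 0.0000 5.0000] = [1.7500 0.0000; 0.0000 6.5000]
BᵀPA = [-1.2500 -3.2500; 2.5000 4.5000]
K = S⁻¹·BᵀPA = [-0.7143 -1.8571; 0.3846 0.6923]
A−BK = [-0.0879 -0.0440; -0.3132 -0.9066]
AᵀP(A−BK) = [0.6456 1.4478; 1.4478 3.3489]
P' = Q + AᵀP(A−BK) = [11.8956 -3.0522; -3.0522 12.3489]
tr(P') = 24.2445


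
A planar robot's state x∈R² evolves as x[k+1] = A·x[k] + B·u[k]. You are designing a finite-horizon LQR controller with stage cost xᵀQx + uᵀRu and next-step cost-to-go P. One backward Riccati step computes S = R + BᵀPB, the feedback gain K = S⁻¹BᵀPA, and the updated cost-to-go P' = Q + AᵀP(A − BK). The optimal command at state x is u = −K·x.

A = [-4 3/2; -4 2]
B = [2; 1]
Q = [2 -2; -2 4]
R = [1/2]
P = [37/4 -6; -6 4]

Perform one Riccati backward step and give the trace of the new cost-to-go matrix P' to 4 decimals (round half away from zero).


7.8661

BᵀP = [12.5000 -8.0000]
S = R + BᵀPB = [1/2] + [17.0000] = [17.5000]
BᵀPA = [-18.0000 2.7500]
K = S⁻¹·BᵀPA = [-1.0286 0.1571]
A−BK = [-1.9429 1.1857; -2.9714 1.8429]
AᵀP(A−BK) = [1.4857 -0.6714; -0.6714 0.3804]
P' = Q + AᵀP(A−BK) = [3.4857 -2.6714; -2.6714 4.3804]
tr(P') = 7.8661


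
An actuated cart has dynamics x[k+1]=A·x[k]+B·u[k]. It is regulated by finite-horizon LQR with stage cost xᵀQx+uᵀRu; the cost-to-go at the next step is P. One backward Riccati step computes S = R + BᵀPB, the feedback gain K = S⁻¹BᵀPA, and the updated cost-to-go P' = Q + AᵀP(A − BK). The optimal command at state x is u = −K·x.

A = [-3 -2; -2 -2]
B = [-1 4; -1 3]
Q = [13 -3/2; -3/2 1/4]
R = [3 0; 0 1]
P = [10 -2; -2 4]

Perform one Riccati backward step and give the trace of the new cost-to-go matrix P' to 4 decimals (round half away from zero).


15.1608

BᵀP = [-8.0000 -2.0000; 34.0000 4.0000]
S = R + BᵀPB = [3 0; 0 1] + [10.0000 -38.0000; -38.0000 148.0000] = [13.0000 -38.0000; -38.0000 149.0000]
BᵀPA = [28.0000 20.0000; -110.0000 -76.0000]
K = S⁻¹·BᵀPA = [-0.0162 0.1866; -0.7424 -0.4625]
A−BK = [-0.0467 0.0365; 0.2110 -0.4260]
AᵀP(A−BK) = [0.7911 -0.0974; -0.0974 1.1197]
P' = Q + AᵀP(A−BK) = [13.7911 -1.5974; -1.5974 1.3697]
tr(P') = 15.1608


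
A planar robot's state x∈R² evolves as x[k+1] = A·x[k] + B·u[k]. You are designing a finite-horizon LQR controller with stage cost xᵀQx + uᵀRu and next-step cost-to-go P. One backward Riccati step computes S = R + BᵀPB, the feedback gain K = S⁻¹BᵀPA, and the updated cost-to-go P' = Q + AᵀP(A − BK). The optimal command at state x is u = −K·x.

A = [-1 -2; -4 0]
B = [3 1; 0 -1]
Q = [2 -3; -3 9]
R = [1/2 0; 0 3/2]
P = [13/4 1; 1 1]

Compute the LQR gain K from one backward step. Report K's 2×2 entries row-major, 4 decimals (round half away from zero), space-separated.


BᵀP = [9.7500 3.0000; 2.2500 0.0000]
S = R + BᵀPB = [1/2 0; 0 3/2] + [29.2500 6.7500; 6.7500 2.2500] = [29.7500 6.7500; 6.7500 3.7500]
BᵀPA = [-21.7500 -19.5000; -2.2500 -4.5000]
K = S⁻¹·BᵀPA = [-1.0057 -0.6477; 1.2102 -0.0341]
A−BK = [0.8068 -0.0227; -2.7898 -0.0341]
AᵀP(A−BK) = [8.0994 0.3352; 0.3352 0.2159]
P' = Q + AᵀP(A−BK) = [10.0994 -2.6648; -2.6648 9.2159]
tr(P') = 19.3153

-1.0057 -0.6477 1.2102 -0.0341


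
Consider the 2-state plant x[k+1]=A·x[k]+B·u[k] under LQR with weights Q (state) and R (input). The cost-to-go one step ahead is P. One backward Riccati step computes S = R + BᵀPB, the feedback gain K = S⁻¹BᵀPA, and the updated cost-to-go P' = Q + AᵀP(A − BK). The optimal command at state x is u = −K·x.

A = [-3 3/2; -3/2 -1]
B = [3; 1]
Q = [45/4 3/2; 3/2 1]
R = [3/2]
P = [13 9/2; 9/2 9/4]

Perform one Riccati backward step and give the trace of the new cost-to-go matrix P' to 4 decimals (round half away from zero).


BᵀP = [43.5000 15.7500]
S = R + BᵀPB = [3/2] + [146.2500] = [147.7500]
BᵀPA = [-154.1250 49.5000]
K = S⁻¹·BᵀPA = [-1.0431 0.3350]
A−BK = [0.1294 0.4949; -0.4569 -1.3350]
AᵀP(A−BK) = [1.7874 -0.1142; -0.1142 1.4162]
P' = Q + AᵀP(A−BK) = [13.0374 1.3858; 1.3858 2.4162]
tr(P') = 15.4537

15.4537


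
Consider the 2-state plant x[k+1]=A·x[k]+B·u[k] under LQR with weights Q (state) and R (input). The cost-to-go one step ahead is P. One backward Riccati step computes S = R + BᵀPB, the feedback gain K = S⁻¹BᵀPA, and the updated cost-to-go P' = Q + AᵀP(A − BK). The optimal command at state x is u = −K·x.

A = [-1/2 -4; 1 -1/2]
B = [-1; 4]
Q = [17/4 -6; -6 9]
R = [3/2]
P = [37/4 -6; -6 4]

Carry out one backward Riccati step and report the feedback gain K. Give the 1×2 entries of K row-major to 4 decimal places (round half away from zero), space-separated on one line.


BᵀP = [-33.2500 22.0000]
S = R + BᵀPB = [3/2] + [121.2500] = [122.7500]
BᵀPA = [38.6250 122.0000]
K = S⁻¹·BᵀPA = [0.3147 0.9939]
A−BK = [-0.1853 -3.0061; -0.2587 -4.4756]
AᵀP(A−BK) = [0.1586 0.6110; 0.6110 3.7454]
P' = Q + AᵀP(A−BK) = [4.4086 -5.3890; -5.3890 12.7454]
tr(P') = 17.1540

0.3147 0.9939


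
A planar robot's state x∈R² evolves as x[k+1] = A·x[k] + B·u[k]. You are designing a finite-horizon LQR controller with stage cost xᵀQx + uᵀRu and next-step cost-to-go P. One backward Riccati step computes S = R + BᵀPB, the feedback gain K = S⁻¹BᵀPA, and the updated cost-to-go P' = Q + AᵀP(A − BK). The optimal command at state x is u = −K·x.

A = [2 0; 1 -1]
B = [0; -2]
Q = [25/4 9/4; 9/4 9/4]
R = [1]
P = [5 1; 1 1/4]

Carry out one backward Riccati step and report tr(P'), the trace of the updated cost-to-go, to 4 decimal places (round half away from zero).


BᵀP = [-2.0000 -0.5000]
S = R + BᵀPB = [1] + [1.0000] = [2.0000]
BᵀPA = [-4.5000 0.5000]
K = S⁻¹·BᵀPA = [-2.2500 0.2500]
A−BK = [2.0000 0.0000; -3.5000 -0.5000]
AᵀP(A−BK) = [14.1250 -1.1250; -1.1250 0.1250]
P' = Q + AᵀP(A−BK) = [20.3750 1.1250; 1.1250 2.3750]
tr(P') = 22.7500

22.7500


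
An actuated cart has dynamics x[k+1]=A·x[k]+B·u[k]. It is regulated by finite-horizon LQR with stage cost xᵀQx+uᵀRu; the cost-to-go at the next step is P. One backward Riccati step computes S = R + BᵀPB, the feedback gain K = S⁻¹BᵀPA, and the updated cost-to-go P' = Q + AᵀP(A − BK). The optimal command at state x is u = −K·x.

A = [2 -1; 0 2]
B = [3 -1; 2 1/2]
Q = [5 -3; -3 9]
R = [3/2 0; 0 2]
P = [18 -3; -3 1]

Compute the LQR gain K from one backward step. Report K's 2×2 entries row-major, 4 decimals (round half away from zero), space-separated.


BᵀP = [48.0000 -7.0000; -19.5000 3.5000]
S = R + BᵀPB = [3/2 0; 0 2] + [130.0000 -51.5000; -51.5000 21.2500] = [131.5000 -51.5000; -51.5000 23.2500]
BᵀPA = [96.0000 -62.0000; -39.0000 26.5000]
K = S⁻¹·BᵀPA = [0.5517 -0.1894; -0.4554 0.7201]
A−BK = [-0.1105 0.2885; -0.8757 2.0188]
AᵀP(A−BK) = [1.2774 -1.7272; -1.7272 3.1703]
P' = Q + AᵀP(A−BK) = [6.2774 -4.7272; -4.7272 12.1703]
tr(P') = 18.4477

0.5517 -0.1894 -0.4554 0.7201


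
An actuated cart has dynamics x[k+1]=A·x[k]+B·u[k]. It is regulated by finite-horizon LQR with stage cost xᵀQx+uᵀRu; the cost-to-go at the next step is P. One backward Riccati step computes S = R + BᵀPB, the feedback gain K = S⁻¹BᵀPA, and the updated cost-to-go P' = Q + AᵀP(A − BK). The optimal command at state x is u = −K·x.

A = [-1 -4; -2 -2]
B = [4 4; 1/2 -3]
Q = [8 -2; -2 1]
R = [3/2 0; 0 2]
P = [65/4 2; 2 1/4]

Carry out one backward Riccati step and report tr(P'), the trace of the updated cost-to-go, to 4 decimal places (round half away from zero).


10.1631

BᵀP = [66.0000 8.1250; 59.0000 7.2500]
S = R + BᵀPB = [3/2 0; 0 2] + [268.0625 239.6250; 239.6250 214.2500] = [269.5625 239.6250; 239.6250 216.2500]
BᵀPA = [-82.2500 -280.2500; -73.5000 -250.5000]
K = S⁻¹·BᵀPA = [-0.1995 -0.6623; -0.1188 -0.4245]
A−BK = [0.2733 0.3472; -2.2567 -2.9424]
AᵀP(A−BK) = [0.1078 0.3257; 0.3257 1.0553]
P' = Q + AᵀP(A−BK) = [8.1078 -1.6743; -1.6743 2.0553]
tr(P') = 10.1631


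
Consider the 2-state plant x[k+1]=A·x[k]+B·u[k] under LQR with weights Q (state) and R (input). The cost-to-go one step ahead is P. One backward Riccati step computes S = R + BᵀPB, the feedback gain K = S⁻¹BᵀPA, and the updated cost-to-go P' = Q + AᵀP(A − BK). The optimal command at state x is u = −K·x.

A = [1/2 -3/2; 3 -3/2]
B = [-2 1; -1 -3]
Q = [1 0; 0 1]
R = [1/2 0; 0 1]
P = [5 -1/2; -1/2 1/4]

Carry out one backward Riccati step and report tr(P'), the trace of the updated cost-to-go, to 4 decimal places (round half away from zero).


2.9112

BᵀP = [-9.5000 0.7500; 6.5000 -1.2500]
S = R + BᵀPB = [1/2 0; 0 1] + [18.2500 -11.7500; -11.7500 10.2500] = [18.7500 -11.7500; -11.7500 11.2500]
BᵀPA = [-2.5000 13.1250; -0.5000 -7.8750]
K = S⁻¹·BᵀPA = [-0.4666 0.7564; -0.5317 0.0901]
A−BK = [0.0986 -0.0772; 0.9383 -0.4734]
AᵀP(A−BK) = [0.5678 -0.3139; -0.3139 0.3435]
P' = Q + AᵀP(A−BK) = [1.5678 -0.3139; -0.3139 1.3435]
tr(P') = 2.9112


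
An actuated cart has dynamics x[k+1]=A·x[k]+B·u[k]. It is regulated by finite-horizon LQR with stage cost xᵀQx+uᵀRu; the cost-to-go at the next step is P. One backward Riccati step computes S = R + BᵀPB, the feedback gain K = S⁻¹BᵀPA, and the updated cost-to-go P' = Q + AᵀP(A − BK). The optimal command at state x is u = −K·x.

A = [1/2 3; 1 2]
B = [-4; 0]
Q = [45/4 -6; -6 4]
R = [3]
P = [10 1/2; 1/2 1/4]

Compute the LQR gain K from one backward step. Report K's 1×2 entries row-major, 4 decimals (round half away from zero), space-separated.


-0.1350 -0.7607

BᵀP = [-40.0000 -2.0000]
S = R + BᵀPB = [3] + [160.0000] = [163.0000]
BᵀPA = [-22.0000 -124.0000]
K = S⁻¹·BᵀPA = [-0.1350 -0.7607]
A−BK = [-0.0399 -0.0429; 1.0000 2.0000]
AᵀP(A−BK) = [0.2807 0.7638; 0.7638 2.6687]
P' = Q + AᵀP(A−BK) = [11.5307 -5.2362; -5.2362 6.6687]
tr(P') = 18.1994


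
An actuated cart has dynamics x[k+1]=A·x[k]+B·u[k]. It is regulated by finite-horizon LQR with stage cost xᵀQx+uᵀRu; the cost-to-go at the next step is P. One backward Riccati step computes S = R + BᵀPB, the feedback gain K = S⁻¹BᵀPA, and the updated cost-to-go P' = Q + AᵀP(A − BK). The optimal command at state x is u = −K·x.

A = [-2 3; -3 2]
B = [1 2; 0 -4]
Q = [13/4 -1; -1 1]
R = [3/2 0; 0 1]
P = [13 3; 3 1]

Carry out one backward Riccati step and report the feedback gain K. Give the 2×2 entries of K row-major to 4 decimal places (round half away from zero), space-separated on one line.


BᵀP = [13.0000 3.0000; 14.0000 2.0000]
S = R + BᵀPB = [3/2 0; 0 1] + [13.0000 14.0000; 14.0000 20.0000] = [14.5000 14.0000; 14.0000 21.0000]
BᵀPA = [-35.0000 45.0000; -34.0000 46.0000]
K = S⁻¹·BᵀPA = [-2.3871 2.7742; -0.0276 0.3410]
A−BK = [0.4424 -0.4562; -3.1106 3.3641]
AᵀP(A−BK) = [12.5115 -14.3088; -14.3088 16.4747]
P' = Q + AᵀP(A−BK) = [15.7615 -15.3088; -15.3088 17.4747]
tr(P') = 33.2362

-2.3871 2.7742 -0.0276 0.3410


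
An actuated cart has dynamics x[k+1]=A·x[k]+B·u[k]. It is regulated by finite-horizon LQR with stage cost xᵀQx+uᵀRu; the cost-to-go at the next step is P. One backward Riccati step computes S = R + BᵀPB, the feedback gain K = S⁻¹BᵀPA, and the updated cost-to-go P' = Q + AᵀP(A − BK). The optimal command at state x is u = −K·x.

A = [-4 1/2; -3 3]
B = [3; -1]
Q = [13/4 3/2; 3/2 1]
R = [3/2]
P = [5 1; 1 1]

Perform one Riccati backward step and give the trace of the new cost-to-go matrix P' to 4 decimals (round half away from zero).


BᵀP = [14.0000 2.0000]
S = R + BᵀPB = [3/2] + [40.0000] = [41.5000]
BᵀPA = [-62.0000 13.0000]
K = S⁻¹·BᵀPA = [-1.4940 0.3133]
A−BK = [0.4819 -0.4398; -4.4940 3.3133]
AᵀP(A−BK) = [20.3735 -13.0783; -13.0783 9.1777]
P' = Q + AᵀP(A−BK) = [23.6235 -11.5783; -11.5783 10.1777]
tr(P') = 33.8012

33.8012


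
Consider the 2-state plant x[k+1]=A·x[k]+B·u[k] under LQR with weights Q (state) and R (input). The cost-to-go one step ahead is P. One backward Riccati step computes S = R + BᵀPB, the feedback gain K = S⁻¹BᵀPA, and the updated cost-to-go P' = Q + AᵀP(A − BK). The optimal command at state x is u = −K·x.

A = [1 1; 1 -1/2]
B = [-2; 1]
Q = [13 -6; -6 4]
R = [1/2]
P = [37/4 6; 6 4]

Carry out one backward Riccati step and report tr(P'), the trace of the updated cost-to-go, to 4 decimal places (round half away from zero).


BᵀP = [-12.5000 -8.0000]
S = R + BᵀPB = [1/2] + [17.0000] = [17.5000]
BᵀPA = [-20.5000 -8.5000]
K = S⁻¹·BᵀPA = [-1.1714 -0.4857]
A−BK = [-1.3429 0.0286; 2.1714 -0.0143]
AᵀP(A−BK) = [1.2357 0.2929; 0.2929 0.1214]
P' = Q + AᵀP(A−BK) = [14.2357 -5.7071; -5.7071 4.1214]
tr(P') = 18.3571

18.3571


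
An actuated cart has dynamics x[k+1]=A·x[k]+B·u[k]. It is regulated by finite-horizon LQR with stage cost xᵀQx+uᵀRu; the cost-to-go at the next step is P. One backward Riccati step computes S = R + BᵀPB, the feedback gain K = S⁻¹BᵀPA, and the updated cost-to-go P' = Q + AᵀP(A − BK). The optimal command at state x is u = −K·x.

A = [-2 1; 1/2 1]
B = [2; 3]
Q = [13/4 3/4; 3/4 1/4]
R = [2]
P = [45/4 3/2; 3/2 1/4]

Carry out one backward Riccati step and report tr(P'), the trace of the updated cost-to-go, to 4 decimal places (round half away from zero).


BᵀP = [27.0000 3.7500]
S = R + BᵀPB = [2] + [65.2500] = [67.2500]
BᵀPA = [-52.1250 30.7500]
K = S⁻¹·BᵀPA = [-0.7751 0.4572]
A−BK = [-0.4498 0.0855; 2.8253 -0.3717]
AᵀP(A−BK) = [1.6608 -0.7909; -0.7909 0.4396]
P' = Q + AᵀP(A−BK) = [4.9108 -0.0409; -0.0409 0.6896]
tr(P') = 5.6004

5.6004


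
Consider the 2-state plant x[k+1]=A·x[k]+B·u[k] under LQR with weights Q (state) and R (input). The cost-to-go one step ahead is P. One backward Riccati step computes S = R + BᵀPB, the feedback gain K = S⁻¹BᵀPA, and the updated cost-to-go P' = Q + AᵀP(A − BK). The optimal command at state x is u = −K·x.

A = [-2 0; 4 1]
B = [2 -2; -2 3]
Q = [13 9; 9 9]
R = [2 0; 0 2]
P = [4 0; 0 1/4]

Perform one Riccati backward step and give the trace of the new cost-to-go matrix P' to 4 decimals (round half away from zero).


BᵀP = [8.0000 -0.5000; -8.0000 0.7500]
S = R + BᵀPB = [2 0; 0 2] + [17.0000 -17.5000; -17.5000 18.2500] = [19.0000 -17.5000; -17.5000 20.2500]
BᵀPA = [-18.0000 -0.5000; 19.0000 0.7500]
K = S⁻¹·BᵀPA = [-0.4076 0.0382; 0.5860 0.0701]
A−BK = [-0.0127 0.0637; 1.4268 0.8662]
AᵀP(A−BK) = [1.5287 0.3567; 0.3567 0.2166]
P' = Q + AᵀP(A−BK) = [14.5287 9.3567; 9.3567 9.2166]
tr(P') = 23.7452

23.7452


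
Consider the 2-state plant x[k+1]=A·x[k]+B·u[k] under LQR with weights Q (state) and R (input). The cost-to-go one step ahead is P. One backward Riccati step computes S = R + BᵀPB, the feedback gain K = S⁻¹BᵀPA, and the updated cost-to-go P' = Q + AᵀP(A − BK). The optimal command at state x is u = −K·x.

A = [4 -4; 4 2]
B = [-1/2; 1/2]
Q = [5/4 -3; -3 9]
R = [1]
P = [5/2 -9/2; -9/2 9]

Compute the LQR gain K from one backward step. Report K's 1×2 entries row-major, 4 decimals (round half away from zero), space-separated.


BᵀP = [-3.5000 6.7500]
S = R + BᵀPB = [1] + [5.1250] = [6.1250]
BᵀPA = [13.0000 27.5000]
K = S⁻¹·BᵀPA = [2.1224 4.4898]
A−BK = [5.0612 -1.7551; 2.9388 -0.2449]
AᵀP(A−BK) = [12.4082 9.6327; 9.6327 24.5306]
P' = Q + AᵀP(A−BK) = [13.6582 6.6327; 6.6327 33.5306]
tr(P') = 47.1888

2.1224 4.4898


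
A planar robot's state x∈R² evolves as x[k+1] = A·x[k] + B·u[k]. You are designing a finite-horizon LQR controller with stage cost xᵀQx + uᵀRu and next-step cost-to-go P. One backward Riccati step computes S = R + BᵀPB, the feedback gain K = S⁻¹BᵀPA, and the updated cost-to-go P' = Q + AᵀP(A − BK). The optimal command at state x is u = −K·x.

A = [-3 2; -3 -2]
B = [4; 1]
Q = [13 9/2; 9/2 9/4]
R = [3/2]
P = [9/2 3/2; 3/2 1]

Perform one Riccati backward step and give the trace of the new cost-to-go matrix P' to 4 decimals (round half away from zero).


BᵀP = [19.5000 7.0000]
S = R + BᵀPB = [3/2] + [85.0000] = [86.5000]
BᵀPA = [-79.5000 25.0000]
K = S⁻¹·BᵀPA = [-0.9191 0.2890]
A−BK = [0.6763 0.8439; -2.0809 -2.2890]
AᵀP(A−BK) = [3.4335 1.9769; 1.9769 2.7746]
P' = Q + AᵀP(A−BK) = [16.4335 6.4769; 6.4769 5.0246]
tr(P') = 21.4581

21.4581


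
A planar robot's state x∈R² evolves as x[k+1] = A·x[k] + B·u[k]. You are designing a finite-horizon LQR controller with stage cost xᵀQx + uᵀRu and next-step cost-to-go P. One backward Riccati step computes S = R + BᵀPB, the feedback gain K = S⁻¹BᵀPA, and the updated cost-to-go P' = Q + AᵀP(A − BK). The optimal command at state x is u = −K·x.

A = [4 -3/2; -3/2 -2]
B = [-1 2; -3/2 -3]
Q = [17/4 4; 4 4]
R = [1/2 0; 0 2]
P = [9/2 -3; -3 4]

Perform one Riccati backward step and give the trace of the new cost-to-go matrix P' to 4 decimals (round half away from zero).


BᵀP = [0.0000 -3.0000; 18.0000 -18.0000]
S = R + BᵀPB = [1/2 0; 0 2] + [4.5000 9.0000; 9.0000 90.0000] = [5.0000 9.0000; 9.0000 92.0000]
BᵀPA = [4.5000 6.0000; 99.0000 9.0000]
K = S⁻¹·BᵀPA = [-1.2586 1.2427; 1.1992 -0.0237]
A−BK = [0.3430 -0.2098; 0.2098 -0.2071]
AᵀP(A−BK) = [3.9420 -0.9914; -0.9914 0.8823]
P' = Q + AᵀP(A−BK) = [8.1920 3.0086; 3.0086 4.8823]
tr(P') = 13.0742

13.0742


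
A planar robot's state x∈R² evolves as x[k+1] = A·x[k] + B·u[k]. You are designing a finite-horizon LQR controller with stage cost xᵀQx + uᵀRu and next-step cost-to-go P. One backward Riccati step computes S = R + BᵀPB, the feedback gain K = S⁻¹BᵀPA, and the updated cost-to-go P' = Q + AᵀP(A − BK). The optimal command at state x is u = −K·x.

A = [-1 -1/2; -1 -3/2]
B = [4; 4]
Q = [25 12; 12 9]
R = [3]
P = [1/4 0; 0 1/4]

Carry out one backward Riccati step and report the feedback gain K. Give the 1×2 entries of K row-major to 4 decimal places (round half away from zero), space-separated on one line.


BᵀP = [1.0000 1.0000]
S = R + BᵀPB = [3] + [8.0000] = [11.0000]
BᵀPA = [-2.0000 -2.0000]
K = S⁻¹·BᵀPA = [-0.1818 -0.1818]
A−BK = [-0.2727 0.2273; -0.2727 -0.7727]
AᵀP(A−BK) = [0.1364 0.1364; 0.1364 0.2614]
P' = Q + AᵀP(A−BK) = [25.1364 12.1364; 12.1364 9.2614]
tr(P') = 34.3977

-0.1818 -0.1818


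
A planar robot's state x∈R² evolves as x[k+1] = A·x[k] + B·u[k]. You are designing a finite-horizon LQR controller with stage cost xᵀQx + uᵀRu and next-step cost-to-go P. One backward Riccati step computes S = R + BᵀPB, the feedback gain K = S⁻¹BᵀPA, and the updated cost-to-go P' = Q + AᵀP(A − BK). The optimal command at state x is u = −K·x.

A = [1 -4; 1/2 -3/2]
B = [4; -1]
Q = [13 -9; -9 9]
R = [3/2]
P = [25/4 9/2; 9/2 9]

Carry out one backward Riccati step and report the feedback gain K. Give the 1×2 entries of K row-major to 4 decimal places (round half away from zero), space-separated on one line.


BᵀP = [20.5000 9.0000]
S = R + BᵀPB = [3/2] + [73.0000] = [74.5000]
BᵀPA = [25.0000 -95.5000]
K = S⁻¹·BᵀPA = [0.3356 -1.2819]
A−BK = [-0.3423 1.1275; 0.8356 -2.7819]
AᵀP(A−BK) = [4.6107 -15.4530; -15.4530 51.8305]
P' = Q + AᵀP(A−BK) = [17.6107 -24.4530; -24.4530 60.8305]
tr(P') = 78.4413

0.3356 -1.2819


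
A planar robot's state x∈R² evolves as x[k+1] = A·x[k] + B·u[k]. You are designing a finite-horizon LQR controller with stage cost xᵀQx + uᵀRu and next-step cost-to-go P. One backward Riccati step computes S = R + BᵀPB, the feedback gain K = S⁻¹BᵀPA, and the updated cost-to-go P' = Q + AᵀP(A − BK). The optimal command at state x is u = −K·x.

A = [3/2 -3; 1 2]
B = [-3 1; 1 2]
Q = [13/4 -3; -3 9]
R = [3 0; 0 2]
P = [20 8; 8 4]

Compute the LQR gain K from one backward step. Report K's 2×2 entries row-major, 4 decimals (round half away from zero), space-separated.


BᵀP = [-52.0000 -20.0000; 36.0000 16.0000]
S = R + BᵀPB = [3 0; 0 2] + [136.0000 -92.0000; -92.0000 68.0000] = [139.0000 -92.0000; -92.0000 70.0000]
BᵀPA = [-98.0000 116.0000; 70.0000 -76.0000]
K = S⁻¹·BᵀPA = [-0.3318 0.8910; 0.5640 0.0853]
A−BK = [-0.0592 -0.4123; 0.2038 0.9384]
AᵀP(A−BK) = [1.0095 -0.6540; -0.6540 3.1280]
P' = Q + AᵀP(A−BK) = [4.2595 -3.6540; -3.6540 12.1280]
tr(P') = 16.3874

-0.3318 0.8910 0.5640 0.0853


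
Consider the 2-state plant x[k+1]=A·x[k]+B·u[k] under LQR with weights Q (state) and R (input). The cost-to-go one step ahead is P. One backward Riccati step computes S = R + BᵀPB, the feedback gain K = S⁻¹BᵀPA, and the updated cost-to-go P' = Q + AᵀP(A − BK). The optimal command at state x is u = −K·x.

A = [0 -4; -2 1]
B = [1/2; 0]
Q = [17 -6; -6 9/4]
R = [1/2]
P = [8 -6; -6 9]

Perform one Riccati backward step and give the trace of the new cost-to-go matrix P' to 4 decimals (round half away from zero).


BᵀP = [4.0000 -3.0000]
S = R + BᵀPB = [1/2] + [2.0000] = [2.5000]
BᵀPA = [6.0000 -19.0000]
K = S⁻¹·BᵀPA = [2.4000 -7.6000]
A−BK = [-1.2000 -0.2000; -2.0000 1.0000]
AᵀP(A−BK) = [21.6000 -20.4000; -20.4000 40.6000]
P' = Q + AᵀP(A−BK) = [38.6000 -26.4000; -26.4000 42.8500]
tr(P') = 81.4500

81.4500


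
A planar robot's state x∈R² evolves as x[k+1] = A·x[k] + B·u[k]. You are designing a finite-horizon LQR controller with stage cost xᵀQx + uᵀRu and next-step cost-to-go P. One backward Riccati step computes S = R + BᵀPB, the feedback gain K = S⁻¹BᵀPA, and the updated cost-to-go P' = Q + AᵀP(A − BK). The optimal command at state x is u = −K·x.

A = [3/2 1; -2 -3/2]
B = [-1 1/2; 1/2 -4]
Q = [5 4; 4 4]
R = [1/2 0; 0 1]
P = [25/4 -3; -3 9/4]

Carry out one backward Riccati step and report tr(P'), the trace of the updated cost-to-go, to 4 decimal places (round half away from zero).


10.2577

BᵀP = [-7.7500 4.1250; 15.1250 -10.5000]
S = R + BᵀPB = [1/2 0; 0 1] + [9.8125 -20.3750; -20.3750 49.5625] = [10.3125 -20.3750; -20.3750 50.5625]
BᵀPA = [-19.8750 -13.9375; 43.6875 30.8750]
K = S⁻¹·BᵀPA = [-1.0801 -0.7116; 0.4288 0.3239]
A−BK = [0.2055 0.1264; 0.2552 0.1513]
AᵀP(A−BK) = [0.8630 0.5824; 0.5824 0.3947]
P' = Q + AᵀP(A−BK) = [5.8630 4.5824; 4.5824 4.3947]
tr(P') = 10.2577


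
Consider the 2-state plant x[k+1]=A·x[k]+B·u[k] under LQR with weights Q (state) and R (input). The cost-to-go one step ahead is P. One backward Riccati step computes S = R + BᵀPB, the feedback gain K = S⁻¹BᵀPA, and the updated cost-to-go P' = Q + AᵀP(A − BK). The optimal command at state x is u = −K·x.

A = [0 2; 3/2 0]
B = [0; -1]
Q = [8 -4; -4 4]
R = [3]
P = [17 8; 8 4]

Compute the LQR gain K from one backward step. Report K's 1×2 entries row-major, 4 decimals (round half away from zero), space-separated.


BᵀP = [-8.0000 -4.0000]
S = R + BᵀPB = [3] + [4.0000] = [7.0000]
BᵀPA = [-6.0000 -16.0000]
K = S⁻¹·BᵀPA = [-0.8571 -2.2857]
A−BK = [0.0000 2.0000; 0.6429 -2.2857]
AᵀP(A−BK) = [3.8571 10.2857; 10.2857 31.4286]
P' = Q + AᵀP(A−BK) = [11.8571 6.2857; 6.2857 35.4286]
tr(P') = 47.2857

-0.8571 -2.2857


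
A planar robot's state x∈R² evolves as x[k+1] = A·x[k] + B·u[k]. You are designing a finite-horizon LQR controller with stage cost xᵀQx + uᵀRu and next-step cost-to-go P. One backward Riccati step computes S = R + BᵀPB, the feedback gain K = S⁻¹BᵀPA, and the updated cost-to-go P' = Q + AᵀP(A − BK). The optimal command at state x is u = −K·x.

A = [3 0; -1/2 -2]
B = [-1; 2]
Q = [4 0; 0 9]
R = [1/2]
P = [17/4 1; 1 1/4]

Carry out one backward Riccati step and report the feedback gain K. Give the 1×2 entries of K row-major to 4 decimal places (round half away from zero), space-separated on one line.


BᵀP = [-2.2500 -0.5000]
S = R + BᵀPB = [1/2] + [1.2500] = [1.7500]
BᵀPA = [-6.5000 1.0000]
K = S⁻¹·BᵀPA = [-3.7143 0.5714]
A−BK = [-0.7143 0.5714; 6.9286 -3.1429]
AᵀP(A−BK) = [11.1696 -2.0357; -2.0357 0.4286]
P' = Q + AᵀP(A−BK) = [15.1696 -2.0357; -2.0357 9.4286]
tr(P') = 24.5982

-3.7143 0.5714


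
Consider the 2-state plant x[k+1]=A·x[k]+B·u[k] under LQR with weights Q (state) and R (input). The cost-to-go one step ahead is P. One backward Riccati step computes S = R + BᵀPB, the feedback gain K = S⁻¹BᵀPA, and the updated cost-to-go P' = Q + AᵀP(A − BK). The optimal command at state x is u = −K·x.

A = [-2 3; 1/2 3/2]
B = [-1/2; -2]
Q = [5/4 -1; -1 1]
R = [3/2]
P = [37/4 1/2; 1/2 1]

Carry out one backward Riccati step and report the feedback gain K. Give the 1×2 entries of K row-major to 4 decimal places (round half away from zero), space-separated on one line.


BᵀP = [-5.6250 -2.2500]
S = R + BᵀPB = [3/2] + [7.3125] = [8.8125]
BᵀPA = [10.1250 -20.2500]
K = S⁻¹·BᵀPA = [1.1489 -2.2979]
A−BK = [-1.4255 1.8511; 2.7979 -3.0957]
AᵀP(A−BK) = [24.6170 -32.2340; -32.2340 43.4681]
P' = Q + AᵀP(A−BK) = [25.8670 -33.2340; -33.2340 44.4681]
tr(P') = 70.3351

1.1489 -2.2979


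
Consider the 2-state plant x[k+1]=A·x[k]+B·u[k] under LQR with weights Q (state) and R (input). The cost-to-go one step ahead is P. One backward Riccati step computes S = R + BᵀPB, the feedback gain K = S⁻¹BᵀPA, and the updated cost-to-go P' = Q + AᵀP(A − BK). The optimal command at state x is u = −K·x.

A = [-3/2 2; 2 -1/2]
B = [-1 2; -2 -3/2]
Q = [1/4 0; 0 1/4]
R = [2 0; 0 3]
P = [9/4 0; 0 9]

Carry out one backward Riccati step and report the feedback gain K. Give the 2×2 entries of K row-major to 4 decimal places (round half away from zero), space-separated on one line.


-0.3698 -0.2643 -0.7885 0.6727

BᵀP = [-2.2500 -18.0000; 4.5000 -13.5000]
S = R + BᵀPB = [2 0; 0 3] + [38.2500 22.5000; 22.5000 29.2500] = [40.2500 22.5000; 22.5000 32.2500]
BᵀPA = [-32.6250 4.5000; -33.7500 15.7500]
K = S⁻¹·BᵀPA = [-0.3698 -0.2643; -0.7885 0.6727]
A−BK = [-0.2927 0.3902; 0.0777 -0.0194]
AᵀP(A−BK) = [2.3859 -1.6666; -1.6666 1.8435]
P' = Q + AᵀP(A−BK) = [2.6359 -1.6666; -1.6666 2.0935]
tr(P') = 4.7293


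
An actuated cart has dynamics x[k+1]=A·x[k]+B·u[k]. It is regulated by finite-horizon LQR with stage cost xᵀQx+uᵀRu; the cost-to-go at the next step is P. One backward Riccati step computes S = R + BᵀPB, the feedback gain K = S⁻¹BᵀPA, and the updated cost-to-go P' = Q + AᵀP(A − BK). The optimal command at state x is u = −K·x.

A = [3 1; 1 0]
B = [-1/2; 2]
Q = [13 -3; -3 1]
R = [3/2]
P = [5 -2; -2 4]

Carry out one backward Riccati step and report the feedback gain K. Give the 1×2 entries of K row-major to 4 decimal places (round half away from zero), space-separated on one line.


-0.4615 -0.2857

BᵀP = [-6.5000 9.0000]
S = R + BᵀPB = [3/2] + [21.2500] = [22.7500]
BᵀPA = [-10.5000 -6.5000]
K = S⁻¹·BᵀPA = [-0.4615 -0.2857]
A−BK = [2.7692 0.8571; 1.9231 0.5714]
AᵀP(A−BK) = [32.1538 10.0000; 10.0000 3.1429]
P' = Q + AᵀP(A−BK) = [45.1538 7.0000; 7.0000 4.1429]
tr(P') = 49.2967


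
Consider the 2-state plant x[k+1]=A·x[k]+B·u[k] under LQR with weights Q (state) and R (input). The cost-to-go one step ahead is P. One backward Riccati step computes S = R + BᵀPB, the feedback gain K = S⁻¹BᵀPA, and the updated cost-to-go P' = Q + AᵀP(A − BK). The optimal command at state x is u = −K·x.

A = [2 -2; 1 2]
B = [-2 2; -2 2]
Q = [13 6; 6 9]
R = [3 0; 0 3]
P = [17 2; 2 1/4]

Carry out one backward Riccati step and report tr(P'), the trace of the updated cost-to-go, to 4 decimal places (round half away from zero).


24.4379

BᵀP = [-38.0000 -4.5000; 38.0000 4.5000]
S = R + BᵀPB = [3 0; 0 3] + [85.0000 -85.0000; -85.0000 85.0000] = [88.0000 -85.0000; -85.0000 88.0000]
BᵀPA = [-80.5000 67.0000; 80.5000 -67.0000]
K = S⁻¹·BᵀPA = [-0.4653 0.3873; 0.4653 -0.3873]
A−BK = [0.1387 -0.4509; -0.8613 3.5491]
AᵀP(A−BK) = [1.3338 -1.1474; -1.1474 1.1040]
P' = Q + AᵀP(A−BK) = [14.3338 4.8526; 4.8526 10.1040]
tr(P') = 24.4379


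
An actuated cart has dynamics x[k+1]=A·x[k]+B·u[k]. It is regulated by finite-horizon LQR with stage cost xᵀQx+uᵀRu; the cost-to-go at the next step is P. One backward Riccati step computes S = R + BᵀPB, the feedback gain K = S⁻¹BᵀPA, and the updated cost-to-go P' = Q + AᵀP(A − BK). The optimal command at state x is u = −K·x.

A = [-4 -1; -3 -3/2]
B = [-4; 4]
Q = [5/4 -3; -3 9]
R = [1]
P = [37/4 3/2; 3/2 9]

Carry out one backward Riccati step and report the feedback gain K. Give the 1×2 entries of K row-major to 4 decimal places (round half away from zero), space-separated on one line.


0.1388 -0.0571

BᵀP = [-31.0000 30.0000]
S = R + BᵀPB = [1] + [244.0000] = [245.0000]
BᵀPA = [34.0000 -14.0000]
K = S⁻¹·BᵀPA = [0.1388 -0.0571]
A−BK = [-3.4449 -1.2286; -3.5551 -1.2714]
AᵀP(A−BK) = [260.2816 92.9429; 92.9429 33.2000]
P' = Q + AᵀP(A−BK) = [261.5316 89.9429; 89.9429 42.2000]
tr(P') = 303.7316


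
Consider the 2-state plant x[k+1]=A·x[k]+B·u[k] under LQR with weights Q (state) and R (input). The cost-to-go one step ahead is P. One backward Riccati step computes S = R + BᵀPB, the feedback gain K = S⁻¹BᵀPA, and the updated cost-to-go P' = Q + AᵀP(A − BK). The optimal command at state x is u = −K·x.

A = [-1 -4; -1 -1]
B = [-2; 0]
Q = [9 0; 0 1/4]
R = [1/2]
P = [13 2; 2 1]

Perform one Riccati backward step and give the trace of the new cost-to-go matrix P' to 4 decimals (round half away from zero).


BᵀP = [-26.0000 -4.0000]
S = R + BᵀPB = [1/2] + [52.0000] = [52.5000]
BᵀPA = [30.0000 108.0000]
K = S⁻¹·BᵀPA = [0.5714 2.0571]
A−BK = [0.1429 0.1143; -1.0000 -1.0000]
AᵀP(A−BK) = [0.8571 1.2857; 1.2857 2.8286]
P' = Q + AᵀP(A−BK) = [9.8571 1.2857; 1.2857 3.0786]
tr(P') = 12.9357

12.9357
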